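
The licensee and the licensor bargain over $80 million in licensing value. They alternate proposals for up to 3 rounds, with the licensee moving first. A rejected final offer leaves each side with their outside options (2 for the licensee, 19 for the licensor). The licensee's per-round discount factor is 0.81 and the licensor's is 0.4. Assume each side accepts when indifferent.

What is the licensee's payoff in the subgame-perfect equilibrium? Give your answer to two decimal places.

67.76

Round 3 (the licensee proposes): the licensor gets 19 if talks fail, so the licensee offers 19 and keeps 61.
Round 2 (the licensor proposes): the licensee can get 61 next round, worth 0.81 × 61 = 49.41 now, so the licensor offers 49.41, keeping 30.59.
Round 1 (the licensee proposes): the licensor can get 30.59 next round, worth 0.4 × 30.59 = 12.236 now; the licensee offers that and keeps 67.764.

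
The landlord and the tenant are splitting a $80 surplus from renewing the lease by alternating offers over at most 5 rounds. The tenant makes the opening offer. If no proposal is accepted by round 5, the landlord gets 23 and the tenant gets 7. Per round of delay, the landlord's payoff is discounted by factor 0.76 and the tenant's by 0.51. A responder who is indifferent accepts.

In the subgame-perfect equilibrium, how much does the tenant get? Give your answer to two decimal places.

Solve by backward induction from round 5.
Round 5 (the tenant proposes): the landlord gets 23 if talks fail, so the tenant offers 23 and keeps 57.
Round 4 (the landlord proposes): the tenant can get 57 next round, worth 0.51 × 57 = 29.07 now. The landlord offers 29.07 and keeps 80 − 29.07 = 50.93.
Round 3 (the tenant proposes): the landlord can get 50.93 next round, worth 0.76 × 50.93 = 38.7068 now, so the tenant offers 38.7068, keeping 41.2932.
Round 2 (the landlord proposes): the tenant can get 41.2932 next round, worth 0.51 × 41.2932 = 21.059532 now; the landlord offers that and keeps 58.940468.
Round 1 (the tenant proposes): the landlord can get 58.940468 next round, worth 0.76 × 58.940468 = 44.79475568 now. The tenant offers 44.79475568 and keeps 80 − 44.79475568 = 35.20524432.

35.21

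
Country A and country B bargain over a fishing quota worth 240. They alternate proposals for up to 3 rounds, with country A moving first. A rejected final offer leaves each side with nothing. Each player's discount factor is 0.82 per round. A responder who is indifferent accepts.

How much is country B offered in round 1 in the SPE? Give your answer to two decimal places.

35.42

Work backward from the last round.
Round 3 (country A proposes): country B will accept anything ≥ 0, so country A offers 0 and keeps 240.
Round 2 (country B proposes): country A can get 240 next round, worth 0.82 × 240 = 196.8 now; country B offers that and keeps 43.2.
Round 1 (country A proposes): country B can get 43.2 next round, worth 0.82 × 43.2 = 35.424 now. Country A offers 35.424 and keeps 240 − 35.424 = 204.576.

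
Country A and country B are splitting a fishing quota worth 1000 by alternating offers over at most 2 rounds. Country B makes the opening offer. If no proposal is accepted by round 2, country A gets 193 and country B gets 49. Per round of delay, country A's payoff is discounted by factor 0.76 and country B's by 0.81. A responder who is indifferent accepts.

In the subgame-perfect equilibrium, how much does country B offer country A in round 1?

722.76

By backward induction:
Round 2 (country A proposes): country B gets 49 if talks fail, so country A offers 49 and keeps 951.
Round 1 (country B proposes): country A can get 951 next round, worth 0.76 × 951 = 722.76 now, so country B offers 722.76, keeping 277.24.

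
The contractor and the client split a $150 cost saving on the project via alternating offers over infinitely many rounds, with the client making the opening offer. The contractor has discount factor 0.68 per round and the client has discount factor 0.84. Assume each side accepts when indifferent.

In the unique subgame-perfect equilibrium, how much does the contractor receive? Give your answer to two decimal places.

Let x be the client's share when the client proposes and y be the contractor's share when the contractor proposes.
The contractor accepts iff offered ≥ 0.68·y, so x = 150 − 0.68y. Symmetrically y = 150 − 0.84x.
Substituting: x = 150 − 0.68(150 − 0.84x), giving x(1 − 0.84·0.68) = 150(1 − 0.68).
So x = 150 × 0.32 / 0.4288 ≈ 111.9403, and the contractor receives 150 − x ≈ 38.0597.

38.06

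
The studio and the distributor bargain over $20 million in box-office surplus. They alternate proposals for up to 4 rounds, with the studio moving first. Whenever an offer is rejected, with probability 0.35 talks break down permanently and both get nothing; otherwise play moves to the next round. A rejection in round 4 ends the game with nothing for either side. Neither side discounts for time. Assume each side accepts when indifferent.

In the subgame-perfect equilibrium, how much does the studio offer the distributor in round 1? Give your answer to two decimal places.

By backward induction:
Round 4 (the distributor proposes): the studio will accept anything ≥ 0, so the distributor offers 0 and keeps 20.
Round 3 (the studio proposes): rejecting gives the distributor an expected 0.65 × 20 = 13; the studio offers that and keeps 7.
Round 2 (the distributor proposes): rejecting gives the studio an expected 0.65 × 7 = 4.55. The distributor offers 4.55 and keeps 20 − 4.55 = 15.45.
Round 1 (the studio proposes): rejecting gives the distributor an expected 0.65 × 15.45 = 10.0425; the studio offers that and keeps 9.9575.

10.04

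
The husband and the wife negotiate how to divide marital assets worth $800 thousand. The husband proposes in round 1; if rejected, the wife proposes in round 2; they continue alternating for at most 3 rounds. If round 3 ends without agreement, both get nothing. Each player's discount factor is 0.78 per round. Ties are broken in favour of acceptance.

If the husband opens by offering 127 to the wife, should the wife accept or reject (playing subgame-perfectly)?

Reject

Work out the wife's continuation value if the offer is rejected.
Round 3 (the husband proposes): rejection yields 0 for the wife; the husband offers 0 and keeps 800.
Round 2 (the wife proposes): the husband can get 800 next round, worth 0.78 × 800 = 624 now; the wife offers that and keeps 176.
So by rejecting in round 1, the wife gets 176 next round, worth 0.78 × 176 = 137.28 now.
Offer 127 < 137.28, so the wife rejects.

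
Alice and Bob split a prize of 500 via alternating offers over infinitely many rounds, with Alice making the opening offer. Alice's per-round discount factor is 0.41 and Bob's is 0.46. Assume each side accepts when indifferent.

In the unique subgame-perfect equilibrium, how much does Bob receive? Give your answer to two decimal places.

167.24

Let x be Alice's share when Alice proposes and y be Bob's share when Bob proposes.
Bob accepts iff offered ≥ 0.46·y, so x = 500 − 0.46y. Symmetrically y = 500 − 0.41x.
Substituting: x = 500 − 0.46(500 − 0.41x), giving x(1 − 0.41·0.46) = 500(1 − 0.46).
So x = 500 × 0.54 / 0.8114 ≈ 332.7582, and Bob receives 500 − x ≈ 167.2418.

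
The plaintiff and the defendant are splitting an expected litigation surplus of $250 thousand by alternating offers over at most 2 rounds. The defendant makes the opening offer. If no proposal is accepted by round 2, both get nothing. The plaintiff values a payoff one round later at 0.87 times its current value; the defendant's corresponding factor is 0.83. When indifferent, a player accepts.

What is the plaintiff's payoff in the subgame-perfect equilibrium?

By backward induction:
Round 2 (the plaintiff proposes): the defendant will accept anything ≥ 0, so the plaintiff offers 0 and keeps 250.
Round 1 (the defendant proposes): the plaintiff can get 250 next round, worth 0.87 × 250 = 217.5 now. The defendant offers 217.5 and keeps 250 − 217.5 = 32.5.

217.5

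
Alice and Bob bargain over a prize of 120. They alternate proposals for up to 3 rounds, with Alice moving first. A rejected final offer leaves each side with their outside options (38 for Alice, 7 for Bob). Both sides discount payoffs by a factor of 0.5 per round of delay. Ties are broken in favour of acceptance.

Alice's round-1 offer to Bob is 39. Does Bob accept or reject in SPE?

Accept

Round 3 (Alice proposes): Bob gets 7 if talks fail, so Alice offers 7 and keeps 113.
Round 2 (Bob proposes): Alice can get 113 next round, worth 0.5 × 113 = 56.5 now, so Bob offers 56.5, keeping 63.5.
So by rejecting in round 1, Bob gets 63.5 next round, worth 0.5 × 63.5 = 31.75 now.
Offer 39 ≥ 31.75, so Bob accepts.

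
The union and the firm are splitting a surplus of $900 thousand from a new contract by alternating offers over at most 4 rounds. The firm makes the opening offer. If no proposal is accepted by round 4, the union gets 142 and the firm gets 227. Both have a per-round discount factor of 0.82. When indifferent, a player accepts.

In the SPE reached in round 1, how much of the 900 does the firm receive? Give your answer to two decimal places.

Round 4 (the union proposes): the firm gets 227 if talks fail, so the union offers 227 and keeps 673.
Round 3 (the firm proposes): the union can get 673 next round, worth 0.82 × 673 = 551.86 now; the firm offers that and keeps 348.14.
Round 2 (the union proposes): the firm can get 348.14 next round, worth 0.82 × 348.14 = 285.4748 now, so the union offers 285.4748, keeping 614.5252.
Round 1 (the firm proposes): the union can get 614.5252 next round, worth 0.82 × 614.5252 = 503.910664 now. The firm offers 503.910664 and keeps 900 − 503.910664 = 396.089336.

396.09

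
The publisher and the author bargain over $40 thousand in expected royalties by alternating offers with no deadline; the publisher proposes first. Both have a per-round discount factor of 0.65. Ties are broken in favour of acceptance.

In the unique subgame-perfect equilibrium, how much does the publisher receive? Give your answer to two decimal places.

24.24

When the publisher proposes, the author accepts any offer worth at least 0.65 times what the author would get by proposing next round; and vice versa.
This gives x = 40 − 0.65y and y = 40 − 0.65x, where x and y are each side's share when it proposes.
Hence (1 − 0.65·0.65)x = 40(1 − 0.65), i.e. 0.5775·x = 14.
x ≈ 24.2424; the author's share is 40 − x ≈ 15.7576.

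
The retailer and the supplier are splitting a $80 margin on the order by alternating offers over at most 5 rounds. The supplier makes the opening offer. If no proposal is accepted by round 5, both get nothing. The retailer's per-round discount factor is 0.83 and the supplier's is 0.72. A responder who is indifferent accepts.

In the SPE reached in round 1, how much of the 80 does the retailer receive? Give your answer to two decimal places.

Round 5 (the supplier proposes): rejection yields 0 for the retailer; the supplier offers 0 and keeps 80.
Round 4 (the retailer proposes): the supplier can get 80 next round, worth 0.72 × 80 = 57.6 now. The retailer offers 57.6 and keeps 80 − 57.6 = 22.4.
Round 3 (the supplier proposes): the retailer can get 22.4 next round, worth 0.83 × 22.4 = 18.592 now, so the supplier offers 18.592, keeping 61.408.
Round 2 (the retailer proposes): the supplier can get 61.408 next round, worth 0.72 × 61.408 = 44.21376 now; the retailer offers that and keeps 35.78624.
Round 1 (the supplier proposes): the retailer can get 35.78624 next round, worth 0.83 × 35.78624 = 29.7025792 now; the supplier offers that and keeps 50.2974208.

29.70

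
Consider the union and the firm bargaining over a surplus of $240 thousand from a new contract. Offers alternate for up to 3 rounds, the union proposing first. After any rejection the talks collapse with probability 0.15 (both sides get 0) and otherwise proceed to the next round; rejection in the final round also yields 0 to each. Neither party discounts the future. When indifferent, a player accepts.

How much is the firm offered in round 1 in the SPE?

30.6

Round 3 (the union proposes): rejection yields 0 for the firm; the union offers 0 and keeps 240.
Round 2 (the firm proposes): rejecting gives the union an expected 0.85 × 240 = 204; the firm offers that and keeps 36.
Round 1 (the union proposes): rejecting gives the firm an expected 0.85 × 36 = 30.6, so the union offers 30.6, keeping 209.4.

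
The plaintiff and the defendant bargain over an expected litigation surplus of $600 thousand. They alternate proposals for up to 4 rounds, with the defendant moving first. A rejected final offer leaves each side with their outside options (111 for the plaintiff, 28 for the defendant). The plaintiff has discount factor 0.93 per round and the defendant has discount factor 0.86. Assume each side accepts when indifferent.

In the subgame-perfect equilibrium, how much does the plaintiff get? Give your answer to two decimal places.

Work backward from the last round.
Round 4 (the plaintiff proposes): the defendant gets 28 if talks fail, so the plaintiff offers 28 and keeps 572.
Round 3 (the defendant proposes): the plaintiff can get 572 next round, worth 0.93 × 572 = 531.96 now. The defendant offers 531.96 and keeps 600 − 531.96 = 68.04.
Round 2 (the plaintiff proposes): the defendant can get 68.04 next round, worth 0.86 × 68.04 = 58.5144 now; the plaintiff offers that and keeps 541.4856.
Round 1 (the defendant proposes): the plaintiff can get 541.4856 next round, worth 0.93 × 541.4856 = 503.581608 now. The defendant offers 503.581608 and keeps 600 − 503.581608 = 96.418392.

503.58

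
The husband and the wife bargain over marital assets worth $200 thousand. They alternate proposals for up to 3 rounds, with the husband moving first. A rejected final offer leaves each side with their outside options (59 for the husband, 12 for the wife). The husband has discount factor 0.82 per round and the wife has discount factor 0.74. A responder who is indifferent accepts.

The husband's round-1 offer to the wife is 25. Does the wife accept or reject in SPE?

Reject

Work out the wife's continuation value if the offer is rejected.
Round 3 (the husband proposes): the wife gets 12 if talks fail, so the husband offers 12 and keeps 188.
Round 2 (the wife proposes): the husband can get 188 next round, worth 0.82 × 188 = 154.16 now; the wife offers that and keeps 45.84.
So by rejecting in round 1, the wife gets 45.84 next round, worth 0.74 × 45.84 = 33.9216 now.
Offer 25 < 33.9216, so the wife rejects.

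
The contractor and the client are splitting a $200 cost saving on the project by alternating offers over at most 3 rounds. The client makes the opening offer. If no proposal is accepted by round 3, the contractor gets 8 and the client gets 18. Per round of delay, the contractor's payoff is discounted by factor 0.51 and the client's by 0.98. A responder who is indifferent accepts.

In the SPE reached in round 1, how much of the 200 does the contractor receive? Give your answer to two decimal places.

6.04

Solve by backward induction from round 3.
Round 3 (the client proposes): the contractor gets 8 if talks fail, so the client offers 8 and keeps 192.
Round 2 (the contractor proposes): the client can get 192 next round, worth 0.98 × 192 = 188.16 now. The contractor offers 188.16 and keeps 200 − 188.16 = 11.84.
Round 1 (the client proposes): the contractor can get 11.84 next round, worth 0.51 × 11.84 = 6.0384 now, so the client offers 6.0384, keeping 193.9616.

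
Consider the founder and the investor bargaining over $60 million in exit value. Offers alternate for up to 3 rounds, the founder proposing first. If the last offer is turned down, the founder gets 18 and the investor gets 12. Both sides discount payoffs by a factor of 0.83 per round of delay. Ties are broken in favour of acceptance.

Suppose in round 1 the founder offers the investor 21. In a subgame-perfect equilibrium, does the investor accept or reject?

Accept

Round 3 (the founder proposes): the investor gets 12 if talks fail, so the founder offers 12 and keeps 48.
Round 2 (the investor proposes): the founder can get 48 next round, worth 0.83 × 48 = 39.84 now, so the investor offers 39.84, keeping 20.16.
So by rejecting in round 1, the investor gets 20.16 next round, worth 0.83 × 20.16 = 16.7328 now.
Offer 21 ≥ 16.7328, so the investor accepts.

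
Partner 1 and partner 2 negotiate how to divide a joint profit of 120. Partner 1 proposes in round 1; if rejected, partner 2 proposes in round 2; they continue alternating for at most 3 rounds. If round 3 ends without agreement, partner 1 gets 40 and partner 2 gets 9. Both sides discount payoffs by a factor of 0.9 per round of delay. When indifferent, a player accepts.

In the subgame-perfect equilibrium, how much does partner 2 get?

Solve by backward induction from round 3.
Round 3 (partner 1 proposes): partner 2 gets 9 if talks fail, so partner 1 offers 9 and keeps 111.
Round 2 (partner 2 proposes): partner 1 can get 111 next round, worth 0.9 × 111 = 99.9 now. Partner 2 offers 99.9 and keeps 120 − 99.9 = 20.1.
Round 1 (partner 1 proposes): partner 2 can get 20.1 next round, worth 0.9 × 20.1 = 18.09 now; partner 1 offers that and keeps 101.91.

18.09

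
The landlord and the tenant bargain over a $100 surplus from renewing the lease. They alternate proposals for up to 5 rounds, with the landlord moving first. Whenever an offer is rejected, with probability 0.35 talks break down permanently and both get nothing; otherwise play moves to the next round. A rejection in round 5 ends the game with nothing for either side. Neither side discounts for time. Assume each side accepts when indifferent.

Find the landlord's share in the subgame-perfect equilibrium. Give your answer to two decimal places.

Round 5 (the landlord proposes): the tenant will accept anything ≥ 0, so the landlord offers 0 and keeps 100.
Round 4 (the tenant proposes): rejecting gives the landlord an expected 0.65 × 100 = 65, so the tenant offers 65, keeping 35.
Round 3 (the landlord proposes): rejecting gives the tenant an expected 0.65 × 35 = 22.75, so the landlord offers 22.75, keeping 77.25.
Round 2 (the tenant proposes): rejecting gives the landlord an expected 0.65 × 77.25 = 50.2125. The tenant offers 50.2125 and keeps 100 − 50.2125 = 49.7875.
Round 1 (the landlord proposes): rejecting gives the tenant an expected 0.65 × 49.7875 = 32.361875, so the landlord offers 32.361875, keeping 67.638125.

67.64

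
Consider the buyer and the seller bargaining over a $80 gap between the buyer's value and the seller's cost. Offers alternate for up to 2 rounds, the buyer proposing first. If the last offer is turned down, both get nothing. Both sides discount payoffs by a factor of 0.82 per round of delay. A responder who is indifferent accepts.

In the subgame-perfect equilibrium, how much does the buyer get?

Round 2 (the seller proposes): the buyer will accept anything ≥ 0, so the seller offers 0 and keeps 80.
Round 1 (the buyer proposes): the seller can get 80 next round, worth 0.82 × 80 = 65.6 now. The buyer offers 65.6 and keeps 80 − 65.6 = 14.4.

14.4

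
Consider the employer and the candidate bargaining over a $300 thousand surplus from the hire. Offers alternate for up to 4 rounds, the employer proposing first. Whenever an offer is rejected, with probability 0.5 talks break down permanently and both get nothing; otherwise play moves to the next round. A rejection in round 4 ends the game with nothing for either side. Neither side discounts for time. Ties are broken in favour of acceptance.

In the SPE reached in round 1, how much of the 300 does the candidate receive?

Round 4 (the candidate proposes): rejection yields 0 for the employer; the candidate offers 0 and keeps 300.
Round 3 (the employer proposes): rejecting gives the candidate an expected 0.5 × 300 = 150; the employer offers that and keeps 150.
Round 2 (the candidate proposes): rejecting gives the employer an expected 0.5 × 150 = 75; the candidate offers that and keeps 225.
Round 1 (the employer proposes): rejecting gives the candidate an expected 0.5 × 225 = 112.5; the employer offers that and keeps 187.5.

112.5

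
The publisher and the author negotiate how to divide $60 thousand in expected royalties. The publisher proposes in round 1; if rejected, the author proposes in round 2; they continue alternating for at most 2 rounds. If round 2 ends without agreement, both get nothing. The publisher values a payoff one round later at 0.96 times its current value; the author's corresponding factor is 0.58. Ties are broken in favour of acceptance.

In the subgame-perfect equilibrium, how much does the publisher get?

Round 2 (the author proposes): rejection yields 0 for the publisher; the author offers 0 and keeps 60.
Round 1 (the publisher proposes): the author can get 60 next round, worth 0.58 × 60 = 34.8 now. The publisher offers 34.8 and keeps 60 − 34.8 = 25.2.

25.2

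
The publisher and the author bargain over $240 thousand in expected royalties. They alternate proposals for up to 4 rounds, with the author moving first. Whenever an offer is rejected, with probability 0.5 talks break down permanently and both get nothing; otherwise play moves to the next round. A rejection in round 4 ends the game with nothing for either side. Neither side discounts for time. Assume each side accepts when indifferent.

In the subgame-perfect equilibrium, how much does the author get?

Round 4 (the publisher proposes): rejection yields 0 for the author; the publisher offers 0 and keeps 240.
Round 3 (the author proposes): rejecting gives the publisher an expected 0.5 × 240 = 120. The author offers 120 and keeps 240 − 120 = 120.
Round 2 (the publisher proposes): rejecting gives the author an expected 0.5 × 120 = 60, so the publisher offers 60, keeping 180.
Round 1 (the author proposes): rejecting gives the publisher an expected 0.5 × 180 = 90, so the author offers 90, keeping 150.

150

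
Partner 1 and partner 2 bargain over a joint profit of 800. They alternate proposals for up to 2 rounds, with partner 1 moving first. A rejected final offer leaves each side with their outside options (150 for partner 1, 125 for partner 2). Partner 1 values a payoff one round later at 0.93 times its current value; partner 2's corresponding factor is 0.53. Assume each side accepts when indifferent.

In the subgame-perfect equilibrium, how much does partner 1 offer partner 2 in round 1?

344.5

Round 2 (partner 2 proposes): partner 1 gets 150 if talks fail, so partner 2 offers 150 and keeps 650.
Round 1 (partner 1 proposes): partner 2 can get 650 next round, worth 0.53 × 650 = 344.5 now; partner 1 offers that and keeps 455.5.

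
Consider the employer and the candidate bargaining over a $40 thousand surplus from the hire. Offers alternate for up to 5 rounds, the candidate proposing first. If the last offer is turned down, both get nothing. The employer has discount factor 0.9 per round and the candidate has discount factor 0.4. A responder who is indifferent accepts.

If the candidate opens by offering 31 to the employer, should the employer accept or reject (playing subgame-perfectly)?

Accept

Work out the employer's continuation value if the offer is rejected.
Round 5 (the candidate proposes): rejection yields 0 for the employer; the candidate offers 0 and keeps 40.
Round 4 (the employer proposes): the candidate can get 40 next round, worth 0.4 × 40 = 16 now, so the employer offers 16, keeping 24.
Round 3 (the candidate proposes): the employer can get 24 next round, worth 0.9 × 24 = 21.6 now; the candidate offers that and keeps 18.4.
Round 2 (the employer proposes): the candidate can get 18.4 next round, worth 0.4 × 18.4 = 7.36 now. The employer offers 7.36 and keeps 40 − 7.36 = 32.64.
So by rejecting in round 1, the employer gets 32.64 next round, worth 0.9 × 32.64 = 29.376 now.
Offer 31 ≥ 29.376, so the employer accepts.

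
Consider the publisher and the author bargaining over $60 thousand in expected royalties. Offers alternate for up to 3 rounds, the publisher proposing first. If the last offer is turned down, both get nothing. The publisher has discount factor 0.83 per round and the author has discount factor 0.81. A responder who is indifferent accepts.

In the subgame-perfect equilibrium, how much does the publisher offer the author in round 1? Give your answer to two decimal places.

Work backward from the last round.
Round 3 (the publisher proposes): rejection yields 0 for the author; the publisher offers 0 and keeps 60.
Round 2 (the author proposes): the publisher can get 60 next round, worth 0.83 × 60 = 49.8 now. The author offers 49.8 and keeps 60 − 49.8 = 10.2.
Round 1 (the publisher proposes): the author can get 10.2 next round, worth 0.81 × 10.2 = 8.262 now, so the publisher offers 8.262, keeping 51.738.

8.26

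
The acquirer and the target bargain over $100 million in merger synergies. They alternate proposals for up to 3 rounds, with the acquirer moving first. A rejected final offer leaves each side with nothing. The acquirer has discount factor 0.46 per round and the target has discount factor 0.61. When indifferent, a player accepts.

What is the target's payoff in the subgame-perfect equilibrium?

Round 3 (the acquirer proposes): the target will accept anything ≥ 0, so the acquirer offers 0 and keeps 100.
Round 2 (the target proposes): the acquirer can get 100 next round, worth 0.46 × 100 = 46 now; the target offers that and keeps 54.
Round 1 (the acquirer proposes): the target can get 54 next round, worth 0.61 × 54 = 32.94 now; the acquirer offers that and keeps 67.06.

32.94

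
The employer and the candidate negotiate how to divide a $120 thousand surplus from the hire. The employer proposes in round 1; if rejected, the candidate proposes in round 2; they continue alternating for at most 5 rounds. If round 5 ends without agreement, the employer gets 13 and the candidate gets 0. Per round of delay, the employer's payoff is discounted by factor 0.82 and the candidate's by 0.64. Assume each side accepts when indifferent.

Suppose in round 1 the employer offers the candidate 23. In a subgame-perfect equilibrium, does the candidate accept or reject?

Work out the candidate's continuation value if the offer is rejected.
Round 5 (the employer proposes): the candidate will accept anything ≥ 0, so the employer offers 0 and keeps 120.
Round 4 (the candidate proposes): the employer can get 120 next round, worth 0.82 × 120 = 98.4 now. The candidate offers 98.4 and keeps 120 − 98.4 = 21.6.
Round 3 (the employer proposes): the candidate can get 21.6 next round, worth 0.64 × 21.6 = 13.824 now, so the employer offers 13.824, keeping 106.176.
Round 2 (the candidate proposes): the employer can get 106.176 next round, worth 0.82 × 106.176 = 87.06432 now; the candidate offers that and keeps 32.93568.
So by rejecting in round 1, the candidate gets 32.93568 next round, worth 0.64 × 32.93568 = 21.0788352 now.
Offer 23 ≥ 21.0788352, so the candidate accepts.

Accept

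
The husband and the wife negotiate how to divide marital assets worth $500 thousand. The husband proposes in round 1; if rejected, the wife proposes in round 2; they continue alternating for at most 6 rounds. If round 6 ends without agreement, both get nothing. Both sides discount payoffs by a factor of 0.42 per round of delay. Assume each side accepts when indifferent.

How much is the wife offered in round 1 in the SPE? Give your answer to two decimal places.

Round 6 (the wife proposes): rejection yields 0 for the husband; the wife offers 0 and keeps 500.
Round 5 (the husband proposes): the wife can get 500 next round, worth 0.42 × 500 = 210 now; the husband offers that and keeps 290.
Round 4 (the wife proposes): the husband can get 290 next round, worth 0.42 × 290 = 121.8 now. The wife offers 121.8 and keeps 500 − 121.8 = 378.2.
Round 3 (the husband proposes): the wife can get 378.2 next round, worth 0.42 × 378.2 = 158.844 now, so the husband offers 158.844, keeping 341.156.
Round 2 (the wife proposes): the husband can get 341.156 next round, worth 0.42 × 341.156 = 143.28552 now; the wife offers that and keeps 356.71448.
Round 1 (the husband proposes): the wife can get 356.71448 next round, worth 0.42 × 356.71448 = 149.8200816 now. The husband offers 149.8200816 and keeps 500 − 149.8200816 = 350.1799184.

149.82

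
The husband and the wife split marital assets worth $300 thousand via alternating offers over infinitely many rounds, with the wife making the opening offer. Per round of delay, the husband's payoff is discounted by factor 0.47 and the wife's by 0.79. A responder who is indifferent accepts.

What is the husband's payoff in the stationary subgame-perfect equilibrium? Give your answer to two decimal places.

47.10

Let x be the wife's share when the wife proposes and y be the husband's share when the husband proposes.
The husband accepts iff offered ≥ 0.47·y, so x = 300 − 0.47y. Symmetrically y = 300 − 0.79x.
Substituting: x = 300 − 0.47(300 − 0.79x), giving x(1 − 0.79·0.47) = 300(1 − 0.47).
So x = 300 × 0.53 / 0.6287 ≈ 252.9028, and the husband receives 300 − x ≈ 47.0972.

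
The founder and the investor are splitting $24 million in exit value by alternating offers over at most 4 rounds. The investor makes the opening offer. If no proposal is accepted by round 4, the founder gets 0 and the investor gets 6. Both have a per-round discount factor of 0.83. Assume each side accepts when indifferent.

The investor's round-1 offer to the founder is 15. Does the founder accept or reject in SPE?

Work out the founder's continuation value if the offer is rejected.
Round 4 (the founder proposes): the investor gets 6 if talks fail, so the founder offers 6 and keeps 18.
Round 3 (the investor proposes): the founder can get 18 next round, worth 0.83 × 18 = 14.94 now; the investor offers that and keeps 9.06.
Round 2 (the founder proposes): the investor can get 9.06 next round, worth 0.83 × 9.06 = 7.5198 now. The founder offers 7.5198 and keeps 24 − 7.5198 = 16.4802.
So by rejecting in round 1, the founder gets 16.4802 next round, worth 0.83 × 16.4802 = 13.678566 now.
Offer 15 ≥ 13.678566, so the founder accepts.

Accept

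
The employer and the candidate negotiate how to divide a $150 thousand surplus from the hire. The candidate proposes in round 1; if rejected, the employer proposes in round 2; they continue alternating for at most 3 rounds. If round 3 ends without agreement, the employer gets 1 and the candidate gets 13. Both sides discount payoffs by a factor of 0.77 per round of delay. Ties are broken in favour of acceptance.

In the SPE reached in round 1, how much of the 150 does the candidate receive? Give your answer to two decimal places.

Round 3 (the candidate proposes): the employer gets 1 if talks fail, so the candidate offers 1 and keeps 149.
Round 2 (the employer proposes): the candidate can get 149 next round, worth 0.77 × 149 = 114.73 now; the employer offers that and keeps 35.27.
Round 1 (the candidate proposes): the employer can get 35.27 next round, worth 0.77 × 35.27 = 27.1579 now; the candidate offers that and keeps 122.8421.

122.84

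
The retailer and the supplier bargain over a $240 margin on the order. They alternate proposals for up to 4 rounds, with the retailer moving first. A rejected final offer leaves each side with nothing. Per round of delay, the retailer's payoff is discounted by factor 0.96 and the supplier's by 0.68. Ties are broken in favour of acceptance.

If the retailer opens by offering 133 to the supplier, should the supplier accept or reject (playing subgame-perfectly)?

Round 4 (the supplier proposes): rejection yields 0 for the retailer; the supplier offers 0 and keeps 240.
Round 3 (the retailer proposes): the supplier can get 240 next round, worth 0.68 × 240 = 163.2 now. The retailer offers 163.2 and keeps 240 − 163.2 = 76.8.
Round 2 (the supplier proposes): the retailer can get 76.8 next round, worth 0.96 × 76.8 = 73.728 now, so the supplier offers 73.728, keeping 166.272.
So by rejecting in round 1, the supplier gets 166.272 next round, worth 0.68 × 166.272 = 113.06496 now.
Offer 133 ≥ 113.06496, so the supplier accepts.

Accept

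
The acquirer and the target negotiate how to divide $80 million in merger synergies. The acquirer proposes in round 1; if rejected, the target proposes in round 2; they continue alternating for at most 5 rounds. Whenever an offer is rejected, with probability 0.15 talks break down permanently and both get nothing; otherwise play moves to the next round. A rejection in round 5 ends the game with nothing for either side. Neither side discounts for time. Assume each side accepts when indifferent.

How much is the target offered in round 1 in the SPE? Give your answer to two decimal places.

By backward induction:
Round 5 (the acquirer proposes): rejection yields 0 for the target; the acquirer offers 0 and keeps 80.
Round 4 (the target proposes): rejecting gives the acquirer an expected 0.85 × 80 = 68. The target offers 68 and keeps 80 − 68 = 12.
Round 3 (the acquirer proposes): rejecting gives the target an expected 0.85 × 12 = 10.2, so the acquirer offers 10.2, keeping 69.8.
Round 2 (the target proposes): rejecting gives the acquirer an expected 0.85 × 69.8 = 59.33; the target offers that and keeps 20.67.
Round 1 (the acquirer proposes): rejecting gives the target an expected 0.85 × 20.67 = 17.5695. The acquirer offers 17.5695 and keeps 80 − 17.5695 = 62.4305.

17.57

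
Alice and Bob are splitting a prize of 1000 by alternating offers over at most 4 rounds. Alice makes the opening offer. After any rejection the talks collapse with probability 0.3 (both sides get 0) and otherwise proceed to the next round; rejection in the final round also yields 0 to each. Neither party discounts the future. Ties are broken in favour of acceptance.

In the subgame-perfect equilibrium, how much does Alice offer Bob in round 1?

553

Round 4 (Bob proposes): rejection yields 0 for Alice; Bob offers 0 and keeps 1000.
Round 3 (Alice proposes): rejecting gives Bob an expected 0.7 × 1000 = 700; Alice offers that and keeps 300.
Round 2 (Bob proposes): rejecting gives Alice an expected 0.7 × 300 = 210. Bob offers 210 and keeps 1000 − 210 = 790.
Round 1 (Alice proposes): rejecting gives Bob an expected 0.7 × 790 = 553; Alice offers that and keeps 447.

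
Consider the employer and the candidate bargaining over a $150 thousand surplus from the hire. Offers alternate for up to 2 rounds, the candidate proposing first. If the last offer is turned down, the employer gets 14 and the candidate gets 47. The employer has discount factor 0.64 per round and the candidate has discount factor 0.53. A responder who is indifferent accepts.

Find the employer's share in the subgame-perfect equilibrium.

Round 2 (the employer proposes): the candidate gets 47 if talks fail, so the employer offers 47 and keeps 103.
Round 1 (the candidate proposes): the employer can get 103 next round, worth 0.64 × 103 = 65.92 now; the candidate offers that and keeps 84.08.

65.92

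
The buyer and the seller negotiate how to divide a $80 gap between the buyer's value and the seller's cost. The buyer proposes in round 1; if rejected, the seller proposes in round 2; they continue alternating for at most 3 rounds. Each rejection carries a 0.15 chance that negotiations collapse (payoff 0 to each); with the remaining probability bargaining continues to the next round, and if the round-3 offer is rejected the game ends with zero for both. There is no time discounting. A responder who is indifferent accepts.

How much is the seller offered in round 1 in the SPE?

Round 3 (the buyer proposes): the seller will accept anything ≥ 0, so the buyer offers 0 and keeps 80.
Round 2 (the seller proposes): rejecting gives the buyer an expected 0.85 × 80 = 68. The seller offers 68 and keeps 80 − 68 = 12.
Round 1 (the buyer proposes): rejecting gives the seller an expected 0.85 × 12 = 10.2; the buyer offers that and keeps 69.8.

10.2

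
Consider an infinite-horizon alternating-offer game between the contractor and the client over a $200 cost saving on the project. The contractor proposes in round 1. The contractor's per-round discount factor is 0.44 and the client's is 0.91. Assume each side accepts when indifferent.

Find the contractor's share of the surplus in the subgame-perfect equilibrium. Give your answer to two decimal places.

30.02

Let x be the contractor's share when the contractor proposes and y be the client's share when the client proposes.
The client accepts iff offered ≥ 0.91·y, so x = 200 − 0.91y. Symmetrically y = 200 − 0.44x.
Substituting: x = 200 − 0.91(200 − 0.44x), giving x(1 − 0.44·0.91) = 200(1 − 0.91).
So x = 200 × 0.09 / 0.5996 ≈ 30.0200, and the client receives 200 − x ≈ 169.9800.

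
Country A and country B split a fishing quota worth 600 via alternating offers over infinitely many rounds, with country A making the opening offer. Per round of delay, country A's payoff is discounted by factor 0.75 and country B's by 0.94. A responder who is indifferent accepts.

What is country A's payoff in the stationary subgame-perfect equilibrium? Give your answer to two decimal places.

In a stationary SPE each proposer offers the other exactly their discounted continuation value.
If country A keeps x when proposing and country B keeps y when proposing, then x = 600 − 0.94y and y = 600 − 0.75x.
Solving: x = 600(1 − 0.94) / (1 − 0.75·0.94) = 36 / 0.295 ≈ 122.0339.
Country B gets 600 − 122.0339 ≈ 477.9661.

122.03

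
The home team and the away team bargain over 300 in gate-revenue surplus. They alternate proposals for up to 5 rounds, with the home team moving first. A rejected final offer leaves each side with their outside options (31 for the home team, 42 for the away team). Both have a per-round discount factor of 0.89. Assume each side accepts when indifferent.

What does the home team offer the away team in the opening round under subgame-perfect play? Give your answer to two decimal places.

78.99

Solve by backward induction from round 5.
Round 5 (the home team proposes): the away team gets 42 if talks fail, so the home team offers 42 and keeps 258.
Round 4 (the away team proposes): the home team can get 258 next round, worth 0.89 × 258 = 229.62 now. The away team offers 229.62 and keeps 300 − 229.62 = 70.38.
Round 3 (the home team proposes): the away team can get 70.38 next round, worth 0.89 × 70.38 = 62.6382 now. The home team offers 62.6382 and keeps 300 − 62.6382 = 237.3618.
Round 2 (the away team proposes): the home team can get 237.3618 next round, worth 0.89 × 237.3618 = 211.252002 now. The away team offers 211.252002 and keeps 300 − 211.252002 = 88.747998.
Round 1 (the home team proposes): the away team can get 88.747998 next round, worth 0.89 × 88.747998 = 78.98571822 now, so the home team offers 78.98571822, keeping 221.01428178.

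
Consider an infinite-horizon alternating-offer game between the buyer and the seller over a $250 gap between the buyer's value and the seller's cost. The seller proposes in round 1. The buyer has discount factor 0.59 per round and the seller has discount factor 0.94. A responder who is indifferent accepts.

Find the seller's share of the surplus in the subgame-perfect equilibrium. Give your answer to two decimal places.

230.13

When the seller proposes, the buyer accepts any offer worth at least 0.59 times what the buyer would get by proposing next round; and vice versa.
This gives x = 250 − 0.59y and y = 250 − 0.94x, where x and y are each side's share when it proposes.
Hence (1 − 0.59·0.94)x = 250(1 − 0.59), i.e. 0.4454·x = 102.5.
x ≈ 230.1302; the buyer's share is 250 − x ≈ 19.8698.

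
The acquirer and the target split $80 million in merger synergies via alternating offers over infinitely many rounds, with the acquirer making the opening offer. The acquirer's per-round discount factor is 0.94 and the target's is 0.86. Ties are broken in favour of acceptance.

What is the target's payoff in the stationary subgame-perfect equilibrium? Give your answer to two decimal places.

21.54

In a stationary SPE each proposer offers the other exactly their discounted continuation value.
If the acquirer keeps x when proposing and the target keeps y when proposing, then x = 80 − 0.86y and y = 80 − 0.94x.
Solving: x = 80(1 − 0.86) / (1 − 0.94·0.86) = 11.2 / 0.1916 ≈ 58.4551.
The target gets 80 − 58.4551 ≈ 21.5449.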